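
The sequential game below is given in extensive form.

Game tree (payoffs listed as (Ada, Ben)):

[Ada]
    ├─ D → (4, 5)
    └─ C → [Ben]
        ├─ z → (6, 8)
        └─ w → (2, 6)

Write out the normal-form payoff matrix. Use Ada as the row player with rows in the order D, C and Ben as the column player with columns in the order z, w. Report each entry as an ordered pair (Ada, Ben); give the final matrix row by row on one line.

D: (4,5) (4,5) | C: (6,8) (2,6)

            z        w
   D    (4,5)    (4,5)
   C    (6,8)    (2,6)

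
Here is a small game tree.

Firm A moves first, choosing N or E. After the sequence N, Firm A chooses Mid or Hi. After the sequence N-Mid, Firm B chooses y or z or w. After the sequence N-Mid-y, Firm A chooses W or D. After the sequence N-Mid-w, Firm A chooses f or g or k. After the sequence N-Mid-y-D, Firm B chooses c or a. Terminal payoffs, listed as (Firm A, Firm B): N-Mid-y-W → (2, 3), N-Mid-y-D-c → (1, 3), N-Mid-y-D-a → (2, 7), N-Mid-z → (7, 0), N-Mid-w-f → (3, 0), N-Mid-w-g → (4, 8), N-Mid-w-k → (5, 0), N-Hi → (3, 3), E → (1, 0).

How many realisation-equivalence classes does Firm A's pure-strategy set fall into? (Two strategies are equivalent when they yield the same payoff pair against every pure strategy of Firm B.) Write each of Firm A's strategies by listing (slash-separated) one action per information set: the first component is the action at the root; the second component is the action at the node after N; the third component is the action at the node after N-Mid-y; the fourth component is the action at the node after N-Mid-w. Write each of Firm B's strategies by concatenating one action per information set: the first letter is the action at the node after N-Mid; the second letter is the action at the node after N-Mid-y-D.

8

Firm A has 24 pure strategies: N/Mid/W/f, N/Mid/W/g, N/Mid/W/k, N/Mid/D/f, N/Mid/D/g, N/Mid/D/k, N/Hi/W/f, N/Hi/W/g, N/Hi/W/k, N/Hi/D/f, N/Hi/D/g, N/Hi/D/k, E/Mid/W/f, E/Mid/W/g, E/Mid/W/k, E/Mid/D/f, E/Mid/D/g, E/Mid/D/k, E/Hi/W/f, E/Hi/W/g, E/Hi/W/k, E/Hi/D/f, E/Hi/D/g, E/Hi/D/k. Columns: yc, ya, zc, za, wc, wa.
{N/Mid/W/f} → row (2,3) (2,3) (7,0) (7,0) (3,0) (3,0)
{N/Mid/W/g} → row (2,3) (2,3) (7,0) (7,0) (4,8) (4,8)
{N/Mid/W/k} → row (2,3) (2,3) (7,0) (7,0) (5,0) (5,0)
{N/Mid/D/f} → row (1,3) (2,7) (7,0) (7,0) (3,0) (3,0)
{N/Mid/D/g} → row (1,3) (2,7) (7,0) (7,0) (4,8) (4,8)
{N/Mid/D/k} → row (1,3) (2,7) (7,0) (7,0) (5,0) (5,0)
{N/Hi/W/f, N/Hi/W/g, N/Hi/W/k, N/Hi/D/f, N/Hi/D/g, N/Hi/D/k} → row (3,3) (3,3) (3,3) (3,3) (3,3) (3,3)
{E/Mid/W/f, E/Mid/W/g, E/Mid/W/k, E/Mid/D/f, E/Mid/D/g, E/Mid/D/k, E/Hi/W/f, E/Hi/W/g, E/Hi/W/k, E/Hi/D/f, E/Hi/D/g, E/Hi/D/k} → row (1,0) (1,0) (1,0) (1,0) (1,0) (1,0)
That's 8 distinct rows out of 24 strategies.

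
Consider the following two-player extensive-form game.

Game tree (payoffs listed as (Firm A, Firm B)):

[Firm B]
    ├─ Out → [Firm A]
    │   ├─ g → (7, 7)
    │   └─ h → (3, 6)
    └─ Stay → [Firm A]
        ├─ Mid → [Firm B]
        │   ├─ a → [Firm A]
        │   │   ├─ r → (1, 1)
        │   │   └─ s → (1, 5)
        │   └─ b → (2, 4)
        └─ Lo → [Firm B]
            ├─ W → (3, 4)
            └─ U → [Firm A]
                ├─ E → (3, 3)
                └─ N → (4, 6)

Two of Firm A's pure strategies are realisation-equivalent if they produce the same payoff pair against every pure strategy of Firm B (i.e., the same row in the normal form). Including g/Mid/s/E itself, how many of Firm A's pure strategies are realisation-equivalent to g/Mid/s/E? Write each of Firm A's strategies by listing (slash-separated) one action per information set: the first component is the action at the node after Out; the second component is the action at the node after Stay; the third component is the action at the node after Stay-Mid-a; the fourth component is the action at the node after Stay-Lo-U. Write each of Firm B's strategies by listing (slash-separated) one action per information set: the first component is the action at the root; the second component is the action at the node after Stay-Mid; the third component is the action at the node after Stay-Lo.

Row for g/Mid/s/E (columns Out/a/W, Out/a/U, Out/b/W, Out/b/U, Stay/a/W, Stay/a/U, Stay/b/W, Stay/b/U): (7,7) (7,7) (7,7) (7,7) (1,5) (1,5) (2,4) (2,4).
Under g/Mid/s/E, Firm A's choice at the node after Stay-Lo-U can never be reached regardless of what Firm B does, so varying those choices leaves every outcome unchanged.
Holding the reachable choices fixed and varying the unreachable one freely already gives 2 equivalent strategies.
No other strategy reproduces this row, so those 2 are the full class: g/Mid/s/E, g/Mid/s/N.

2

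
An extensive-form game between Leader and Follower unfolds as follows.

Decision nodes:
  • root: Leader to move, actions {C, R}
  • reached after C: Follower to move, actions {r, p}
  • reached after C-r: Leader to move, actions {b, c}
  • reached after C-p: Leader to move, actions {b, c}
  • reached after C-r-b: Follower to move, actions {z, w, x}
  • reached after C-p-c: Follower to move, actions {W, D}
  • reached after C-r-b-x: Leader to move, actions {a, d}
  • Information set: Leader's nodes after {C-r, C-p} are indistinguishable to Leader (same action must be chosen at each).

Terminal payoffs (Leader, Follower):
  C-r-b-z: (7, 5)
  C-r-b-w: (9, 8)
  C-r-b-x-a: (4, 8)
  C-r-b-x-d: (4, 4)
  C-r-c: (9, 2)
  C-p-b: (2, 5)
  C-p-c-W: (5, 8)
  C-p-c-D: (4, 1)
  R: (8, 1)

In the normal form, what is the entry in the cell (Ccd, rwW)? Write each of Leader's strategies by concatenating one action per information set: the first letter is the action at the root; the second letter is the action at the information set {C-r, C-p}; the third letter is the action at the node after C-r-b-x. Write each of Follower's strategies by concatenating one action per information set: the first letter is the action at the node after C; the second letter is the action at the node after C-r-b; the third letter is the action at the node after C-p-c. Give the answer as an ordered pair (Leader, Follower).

Trace the play path from the root:
  Leader plays C
  Follower plays r at [C]
  Leader plays c at [C-r]
→ terminal payoff (9, 2).
(Leader's choice at the node after C-r-b-x is never reached on this path, so it doesn't affect the outcome.)

(9, 2)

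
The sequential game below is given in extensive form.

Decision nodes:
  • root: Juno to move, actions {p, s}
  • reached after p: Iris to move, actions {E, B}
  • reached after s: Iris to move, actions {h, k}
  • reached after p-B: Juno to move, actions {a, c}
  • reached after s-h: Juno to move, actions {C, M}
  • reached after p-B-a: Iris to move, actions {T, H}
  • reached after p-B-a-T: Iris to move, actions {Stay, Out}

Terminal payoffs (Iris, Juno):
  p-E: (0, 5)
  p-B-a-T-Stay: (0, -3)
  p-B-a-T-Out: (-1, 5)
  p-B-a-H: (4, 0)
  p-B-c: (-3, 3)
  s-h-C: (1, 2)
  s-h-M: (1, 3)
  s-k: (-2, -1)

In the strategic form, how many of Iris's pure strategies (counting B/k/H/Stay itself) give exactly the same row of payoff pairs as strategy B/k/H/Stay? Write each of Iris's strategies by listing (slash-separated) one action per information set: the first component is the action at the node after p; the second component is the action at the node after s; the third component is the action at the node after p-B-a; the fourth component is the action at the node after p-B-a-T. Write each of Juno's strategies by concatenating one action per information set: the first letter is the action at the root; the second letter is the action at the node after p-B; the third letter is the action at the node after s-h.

2

Row for B/k/H/Stay (columns paC, paM, pcC, pcM, saC, saM, scC, scM): (4,0) (4,0) (-3,3) (-3,3) (-2,-1) (-2,-1) (-2,-1) (-2,-1).
Under B/k/H/Stay, Iris's choice at the node after p-B-a-T can never be reached regardless of what Juno does, so varying those choices leaves every outcome unchanged.
Holding the reachable choices fixed and varying the unreachable one freely already gives 2 equivalent strategies.
No other strategy reproduces this row, so those 2 are the full class: B/k/H/Stay, B/k/H/Out.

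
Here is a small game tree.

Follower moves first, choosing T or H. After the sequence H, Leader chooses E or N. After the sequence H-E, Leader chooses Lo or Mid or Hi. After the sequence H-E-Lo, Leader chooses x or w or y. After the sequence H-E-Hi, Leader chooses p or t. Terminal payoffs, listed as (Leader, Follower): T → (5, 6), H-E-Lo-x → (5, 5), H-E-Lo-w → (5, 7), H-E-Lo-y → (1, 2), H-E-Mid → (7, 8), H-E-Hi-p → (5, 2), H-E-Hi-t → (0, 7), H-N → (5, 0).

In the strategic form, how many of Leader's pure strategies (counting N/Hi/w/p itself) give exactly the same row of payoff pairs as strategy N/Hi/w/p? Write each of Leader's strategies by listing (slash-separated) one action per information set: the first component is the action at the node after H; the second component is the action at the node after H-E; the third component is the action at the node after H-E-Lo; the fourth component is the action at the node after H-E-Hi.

Row for N/Hi/w/p (columns T, H): (5,6) (5,0).
Under N/Hi/w/p, Leader's choice at the node after H-E and at the node after H-E-Lo and at the node after H-E-Hi can never be reached regardless of what Follower does, so varying those choices leaves every outcome unchanged.
Holding the reachable choices fixed and varying the unreachable ones freely already gives 3 × 3 × 2 = 18 equivalent strategies.
No other strategy reproduces this row, so those 18 are the full class: N/Lo/x/p, N/Lo/x/t, N/Lo/w/p, N/Lo/w/t, N/Lo/y/p, N/Lo/y/t, N/Mid/x/p, N/Mid/x/t, N/Mid/w/p, N/Mid/w/t, N/Mid/y/p, N/Mid/y/t, N/Hi/x/p, N/Hi/x/t, N/Hi/w/p, N/Hi/w/t, N/Hi/y/p, N/Hi/y/t.

18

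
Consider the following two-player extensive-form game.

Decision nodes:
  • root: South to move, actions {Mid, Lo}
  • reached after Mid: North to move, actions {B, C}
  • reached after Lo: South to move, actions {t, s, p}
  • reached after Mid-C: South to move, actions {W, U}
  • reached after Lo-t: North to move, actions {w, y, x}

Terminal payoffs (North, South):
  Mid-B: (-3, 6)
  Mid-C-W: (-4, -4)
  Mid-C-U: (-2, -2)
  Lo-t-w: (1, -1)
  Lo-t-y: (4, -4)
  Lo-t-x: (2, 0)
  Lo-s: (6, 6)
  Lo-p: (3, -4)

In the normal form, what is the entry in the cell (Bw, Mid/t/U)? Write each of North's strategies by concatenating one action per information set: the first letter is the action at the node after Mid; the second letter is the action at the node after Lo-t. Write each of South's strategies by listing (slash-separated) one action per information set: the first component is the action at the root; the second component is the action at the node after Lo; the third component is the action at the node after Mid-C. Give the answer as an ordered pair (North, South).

(-3, 6)

Trace the play path from the root:
  South plays Mid
  North plays B at [Mid]
→ terminal payoff (-3, 6).
(North's choice at the node after Lo-t is never reached on this path, so it doesn't affect the outcome.)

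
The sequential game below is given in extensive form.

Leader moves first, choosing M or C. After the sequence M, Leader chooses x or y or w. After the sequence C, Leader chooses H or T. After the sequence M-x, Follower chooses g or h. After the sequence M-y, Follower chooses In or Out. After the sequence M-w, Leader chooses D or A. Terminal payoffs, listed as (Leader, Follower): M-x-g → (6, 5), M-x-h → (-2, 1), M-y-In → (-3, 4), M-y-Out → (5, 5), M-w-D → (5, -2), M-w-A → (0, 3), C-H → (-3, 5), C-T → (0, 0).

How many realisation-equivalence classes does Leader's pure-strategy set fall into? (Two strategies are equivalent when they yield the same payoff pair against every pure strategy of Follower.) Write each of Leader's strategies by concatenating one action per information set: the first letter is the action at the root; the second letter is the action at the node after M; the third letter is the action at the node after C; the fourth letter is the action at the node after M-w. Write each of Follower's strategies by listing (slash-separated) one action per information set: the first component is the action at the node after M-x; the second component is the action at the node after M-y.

6

Leader has 24 pure strategies: MxHD, MxHA, MxTD, MxTA, MyHD, MyHA, MyTD, MyTA, MwHD, MwHA, MwTD, MwTA, CxHD, CxHA, CxTD, CxTA, CyHD, CyHA, CyTD, CyTA, CwHD, CwHA, CwTD, CwTA. Columns: g/In, g/Out, h/In, h/Out.
{MxHD, MxHA, MxTD, MxTA} → row (6,5) (6,5) (-2,1) (-2,1)
{MyHD, MyHA, MyTD, MyTA} → row (-3,4) (5,5) (-3,4) (5,5)
{MwHD, MwTD} → row (5,-2) (5,-2) (5,-2) (5,-2)
{MwHA, MwTA} → row (0,3) (0,3) (0,3) (0,3)
{CxHD, CxHA, CyHD, CyHA, CwHD, CwHA} → row (-3,5) (-3,5) (-3,5) (-3,5)
{CxTD, CxTA, CyTD, CyTA, CwTD, CwTA} → row (0,0) (0,0) (0,0) (0,0)
That's 6 distinct rows out of 24 strategies.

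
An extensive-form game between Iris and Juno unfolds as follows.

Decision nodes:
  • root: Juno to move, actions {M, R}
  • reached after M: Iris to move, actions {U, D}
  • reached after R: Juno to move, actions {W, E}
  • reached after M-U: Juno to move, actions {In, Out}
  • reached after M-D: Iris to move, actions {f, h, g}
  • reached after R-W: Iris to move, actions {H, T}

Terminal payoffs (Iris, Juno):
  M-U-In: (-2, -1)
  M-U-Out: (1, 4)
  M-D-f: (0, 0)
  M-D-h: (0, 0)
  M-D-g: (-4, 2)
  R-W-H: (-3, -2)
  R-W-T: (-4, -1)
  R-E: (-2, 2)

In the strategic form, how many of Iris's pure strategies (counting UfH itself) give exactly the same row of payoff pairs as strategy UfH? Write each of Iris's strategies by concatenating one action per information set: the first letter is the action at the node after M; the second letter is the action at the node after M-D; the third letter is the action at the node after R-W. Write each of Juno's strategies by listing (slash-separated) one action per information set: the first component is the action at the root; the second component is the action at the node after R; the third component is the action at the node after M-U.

Row for UfH (columns M/W/In, M/W/Out, M/E/In, M/E/Out, R/W/In, R/W/Out, R/E/In, R/E/Out): (-2,-1) (1,4) (-2,-1) (1,4) (-3,-2) (-3,-2) (-2,2) (-2,2).
Under UfH, Iris's choice at the node after M-D can never be reached regardless of what Juno does, so varying those choices leaves every outcome unchanged.
Holding the reachable choices fixed and varying the unreachable one freely already gives 3 equivalent strategies.
No other strategy reproduces this row, so those 3 are the full class: UfH, UhH, UgH.

3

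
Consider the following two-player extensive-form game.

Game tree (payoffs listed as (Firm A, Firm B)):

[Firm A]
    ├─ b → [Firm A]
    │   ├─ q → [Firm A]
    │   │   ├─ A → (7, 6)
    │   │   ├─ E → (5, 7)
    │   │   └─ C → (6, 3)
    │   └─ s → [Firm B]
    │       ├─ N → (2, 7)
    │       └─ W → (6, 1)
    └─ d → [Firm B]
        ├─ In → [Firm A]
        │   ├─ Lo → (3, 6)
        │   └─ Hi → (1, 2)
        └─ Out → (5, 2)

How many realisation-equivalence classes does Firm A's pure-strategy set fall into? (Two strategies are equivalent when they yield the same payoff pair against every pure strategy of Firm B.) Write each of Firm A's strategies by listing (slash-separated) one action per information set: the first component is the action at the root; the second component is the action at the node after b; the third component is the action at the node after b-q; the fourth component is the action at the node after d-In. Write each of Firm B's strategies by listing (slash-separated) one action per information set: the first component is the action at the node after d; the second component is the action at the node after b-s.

6

Firm A has 24 pure strategies: b/q/A/Lo, b/q/A/Hi, b/q/E/Lo, b/q/E/Hi, b/q/C/Lo, b/q/C/Hi, b/s/A/Lo, b/s/A/Hi, b/s/E/Lo, b/s/E/Hi, b/s/C/Lo, b/s/C/Hi, d/q/A/Lo, d/q/A/Hi, d/q/E/Lo, d/q/E/Hi, d/q/C/Lo, d/q/C/Hi, d/s/A/Lo, d/s/A/Hi, d/s/E/Lo, d/s/E/Hi, d/s/C/Lo, d/s/C/Hi. Columns: In/N, In/W, Out/N, Out/W.
{b/q/A/Lo, b/q/A/Hi} → row (7,6) (7,6) (7,6) (7,6)
{b/q/E/Lo, b/q/E/Hi} → row (5,7) (5,7) (5,7) (5,7)
{b/q/C/Lo, b/q/C/Hi} → row (6,3) (6,3) (6,3) (6,3)
{b/s/A/Lo, b/s/A/Hi, b/s/E/Lo, b/s/E/Hi, b/s/C/Lo, b/s/C/Hi} → row (2,7) (6,1) (2,7) (6,1)
{d/q/A/Lo, d/q/E/Lo, d/q/C/Lo, d/s/A/Lo, d/s/E/Lo, d/s/C/Lo} → row (3,6) (3,6) (5,2) (5,2)
{d/q/A/Hi, d/q/E/Hi, d/q/C/Hi, d/s/A/Hi, d/s/E/Hi, d/s/C/Hi} → row (1,2) (1,2) (5,2) (5,2)
That's 6 distinct rows out of 24 strategies.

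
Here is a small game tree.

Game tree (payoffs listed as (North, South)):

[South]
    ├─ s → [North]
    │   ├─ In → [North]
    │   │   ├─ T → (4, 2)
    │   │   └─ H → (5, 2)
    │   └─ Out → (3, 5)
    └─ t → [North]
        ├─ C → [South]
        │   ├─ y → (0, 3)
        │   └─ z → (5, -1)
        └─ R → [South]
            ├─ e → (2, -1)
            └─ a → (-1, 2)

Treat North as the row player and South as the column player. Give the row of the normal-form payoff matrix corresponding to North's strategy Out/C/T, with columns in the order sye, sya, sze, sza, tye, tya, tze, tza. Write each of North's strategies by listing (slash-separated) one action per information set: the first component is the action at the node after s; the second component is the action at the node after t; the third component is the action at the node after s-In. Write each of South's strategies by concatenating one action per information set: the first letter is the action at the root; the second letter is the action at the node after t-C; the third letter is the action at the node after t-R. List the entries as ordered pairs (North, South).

(3,5) (3,5) (3,5) (3,5) (0,3) (0,3) (5,-1) (5,-1)

vs sye: South plays s → North plays Out at [s] → (3, 5)
vs sya: South plays s → North plays Out at [s] → (3, 5)
vs sze: South plays s → North plays Out at [s] → (3, 5)
vs sza: South plays s → North plays Out at [s] → (3, 5)
vs tye: South plays t → North plays C at [t] → South plays y at [t-C] → (0, 3)
vs tya: South plays t → North plays C at [t] → South plays y at [t-C] → (0, 3)
vs tze: South plays t → North plays C at [t] → South plays z at [t-C] → (5, -1)
vs tza: South plays t → North plays C at [t] → South plays z at [t-C] → (5, -1)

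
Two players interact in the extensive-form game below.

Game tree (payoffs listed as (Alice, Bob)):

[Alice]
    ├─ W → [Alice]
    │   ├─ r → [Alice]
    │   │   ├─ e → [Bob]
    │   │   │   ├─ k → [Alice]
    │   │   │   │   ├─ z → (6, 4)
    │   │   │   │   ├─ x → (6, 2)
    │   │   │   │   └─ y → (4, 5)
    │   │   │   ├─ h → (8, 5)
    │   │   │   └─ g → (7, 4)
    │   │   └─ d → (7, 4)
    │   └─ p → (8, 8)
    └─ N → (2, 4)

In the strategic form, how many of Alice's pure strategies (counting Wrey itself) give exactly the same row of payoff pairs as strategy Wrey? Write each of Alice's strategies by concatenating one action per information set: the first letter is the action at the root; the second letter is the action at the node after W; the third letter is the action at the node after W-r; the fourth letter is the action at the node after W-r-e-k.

Row for Wrey (columns k, h, g): (4,5) (8,5) (7,4).
Every one of Alice's information sets is on the play path for some reply by Bob when Alice follows Wrey.
Changing the action at any of them therefore changes at least one column, so only Wrey itself gives this row.

1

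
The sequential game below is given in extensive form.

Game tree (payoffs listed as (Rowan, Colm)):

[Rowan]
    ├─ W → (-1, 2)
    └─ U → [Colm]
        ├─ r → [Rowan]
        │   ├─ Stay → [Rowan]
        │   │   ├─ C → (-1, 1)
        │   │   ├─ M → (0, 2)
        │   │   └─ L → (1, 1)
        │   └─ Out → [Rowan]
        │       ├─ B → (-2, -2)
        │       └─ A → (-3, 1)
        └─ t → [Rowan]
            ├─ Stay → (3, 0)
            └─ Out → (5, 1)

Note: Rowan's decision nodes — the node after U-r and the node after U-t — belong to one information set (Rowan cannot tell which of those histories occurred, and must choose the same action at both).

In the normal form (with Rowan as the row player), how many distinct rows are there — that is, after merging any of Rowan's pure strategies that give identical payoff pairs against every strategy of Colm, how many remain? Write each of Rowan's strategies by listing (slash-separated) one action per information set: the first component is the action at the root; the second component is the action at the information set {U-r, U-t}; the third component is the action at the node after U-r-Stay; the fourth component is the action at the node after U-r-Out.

Rowan has 24 pure strategies: W/Stay/C/B, W/Stay/C/A, W/Stay/M/B, W/Stay/M/A, W/Stay/L/B, W/Stay/L/A, W/Out/C/B, W/Out/C/A, W/Out/M/B, W/Out/M/A, W/Out/L/B, W/Out/L/A, U/Stay/C/B, U/Stay/C/A, U/Stay/M/B, U/Stay/M/A, U/Stay/L/B, U/Stay/L/A, U/Out/C/B, U/Out/C/A, U/Out/M/B, U/Out/M/A, U/Out/L/B, U/Out/L/A. Columns: r, t.
{W/Stay/C/B, W/Stay/C/A, W/Stay/M/B, W/Stay/M/A, W/Stay/L/B, W/Stay/L/A, W/Out/C/B, W/Out/C/A, W/Out/M/B, W/Out/M/A, W/Out/L/B, W/Out/L/A} → row (-1,2) (-1,2)
{U/Stay/C/B, U/Stay/C/A} → row (-1,1) (3,0)
{U/Stay/M/B, U/Stay/M/A} → row (0,2) (3,0)
{U/Stay/L/B, U/Stay/L/A} → row (1,1) (3,0)
{U/Out/C/B, U/Out/M/B, U/Out/L/B} → row (-2,-2) (5,1)
{U/Out/C/A, U/Out/M/A, U/Out/L/A} → row (-3,1) (5,1)
That's 6 distinct rows out of 24 strategies.

6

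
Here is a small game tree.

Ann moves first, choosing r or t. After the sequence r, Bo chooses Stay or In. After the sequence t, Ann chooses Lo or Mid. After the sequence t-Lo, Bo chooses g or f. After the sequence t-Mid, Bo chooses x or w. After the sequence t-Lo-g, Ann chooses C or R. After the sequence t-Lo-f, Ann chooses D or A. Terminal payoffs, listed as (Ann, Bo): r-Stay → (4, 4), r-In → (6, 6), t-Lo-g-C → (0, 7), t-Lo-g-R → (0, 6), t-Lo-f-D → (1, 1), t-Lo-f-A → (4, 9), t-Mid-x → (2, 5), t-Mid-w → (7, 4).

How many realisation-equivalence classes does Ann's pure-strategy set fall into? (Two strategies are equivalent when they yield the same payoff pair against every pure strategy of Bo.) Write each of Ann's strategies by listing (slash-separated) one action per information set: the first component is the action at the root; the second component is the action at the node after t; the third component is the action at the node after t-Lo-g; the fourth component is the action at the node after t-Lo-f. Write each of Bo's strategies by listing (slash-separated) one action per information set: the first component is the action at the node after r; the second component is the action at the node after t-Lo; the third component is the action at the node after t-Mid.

6

Ann has 16 pure strategies: r/Lo/C/D, r/Lo/C/A, r/Lo/R/D, r/Lo/R/A, r/Mid/C/D, r/Mid/C/A, r/Mid/R/D, r/Mid/R/A, t/Lo/C/D, t/Lo/C/A, t/Lo/R/D, t/Lo/R/A, t/Mid/C/D, t/Mid/C/A, t/Mid/R/D, t/Mid/R/A. Columns: Stay/g/x, Stay/g/w, Stay/f/x, Stay/f/w, In/g/x, In/g/w, In/f/x, In/f/w.
{r/Lo/C/D, r/Lo/C/A, r/Lo/R/D, r/Lo/R/A, r/Mid/C/D, r/Mid/C/A, r/Mid/R/D, r/Mid/R/A} → row (4,4) (4,4) (4,4) (4,4) (6,6) (6,6) (6,6) (6,6)
{t/Lo/C/D} → row (0,7) (0,7) (1,1) (1,1) (0,7) (0,7) (1,1) (1,1)
{t/Lo/C/A} → row (0,7) (0,7) (4,9) (4,9) (0,7) (0,7) (4,9) (4,9)
{t/Lo/R/D} → row (0,6) (0,6) (1,1) (1,1) (0,6) (0,6) (1,1) (1,1)
{t/Lo/R/A} → row (0,6) (0,6) (4,9) (4,9) (0,6) (0,6) (4,9) (4,9)
{t/Mid/C/D, t/Mid/C/A, t/Mid/R/D, t/Mid/R/A} → row (2,5) (7,4) (2,5) (7,4) (2,5) (7,4) (2,5) (7,4)
That's 6 distinct rows out of 16 strategies.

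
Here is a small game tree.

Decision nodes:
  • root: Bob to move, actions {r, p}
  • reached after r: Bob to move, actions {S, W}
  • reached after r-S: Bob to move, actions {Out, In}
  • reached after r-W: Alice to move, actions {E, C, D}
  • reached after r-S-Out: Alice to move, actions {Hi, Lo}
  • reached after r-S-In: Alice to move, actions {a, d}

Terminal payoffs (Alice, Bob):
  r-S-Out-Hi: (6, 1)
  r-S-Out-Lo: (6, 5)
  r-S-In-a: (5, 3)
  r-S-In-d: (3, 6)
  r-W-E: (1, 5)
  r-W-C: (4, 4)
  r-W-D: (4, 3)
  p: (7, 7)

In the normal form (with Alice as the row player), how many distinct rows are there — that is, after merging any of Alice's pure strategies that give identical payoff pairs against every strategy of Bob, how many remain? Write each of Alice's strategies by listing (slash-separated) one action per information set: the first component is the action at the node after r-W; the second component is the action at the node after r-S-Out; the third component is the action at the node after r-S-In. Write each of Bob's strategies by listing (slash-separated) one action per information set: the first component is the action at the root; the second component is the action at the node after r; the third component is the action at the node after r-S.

12

Alice has 12 pure strategies: E/Hi/a, E/Hi/d, E/Lo/a, E/Lo/d, C/Hi/a, C/Hi/d, C/Lo/a, C/Lo/d, D/Hi/a, D/Hi/d, D/Lo/a, D/Lo/d. Columns: r/S/Out, r/S/In, r/W/Out, r/W/In, p/S/Out, p/S/In, p/W/Out, p/W/In.
{E/Hi/a} → row (6,1) (5,3) (1,5) (1,5) (7,7) (7,7) (7,7) (7,7)
{E/Hi/d} → row (6,1) (3,6) (1,5) (1,5) (7,7) (7,7) (7,7) (7,7)
{E/Lo/a} → row (6,5) (5,3) (1,5) (1,5) (7,7) (7,7) (7,7) (7,7)
{E/Lo/d} → row (6,5) (3,6) (1,5) (1,5) (7,7) (7,7) (7,7) (7,7)
{C/Hi/a} → row (6,1) (5,3) (4,4) (4,4) (7,7) (7,7) (7,7) (7,7)
{C/Hi/d} → row (6,1) (3,6) (4,4) (4,4) (7,7) (7,7) (7,7) (7,7)
{C/Lo/a} → row (6,5) (5,3) (4,4) (4,4) (7,7) (7,7) (7,7) (7,7)
{C/Lo/d} → row (6,5) (3,6) (4,4) (4,4) (7,7) (7,7) (7,7) (7,7)
{D/Hi/a} → row (6,1) (5,3) (4,3) (4,3) (7,7) (7,7) (7,7) (7,7)
{D/Hi/d} → row (6,1) (3,6) (4,3) (4,3) (7,7) (7,7) (7,7) (7,7)
{D/Lo/a} → row (6,5) (5,3) (4,3) (4,3) (7,7) (7,7) (7,7) (7,7)
{D/Lo/d} → row (6,5) (3,6) (4,3) (4,3) (7,7) (7,7) (7,7) (7,7)
That's 12 distinct rows out of 12 strategies.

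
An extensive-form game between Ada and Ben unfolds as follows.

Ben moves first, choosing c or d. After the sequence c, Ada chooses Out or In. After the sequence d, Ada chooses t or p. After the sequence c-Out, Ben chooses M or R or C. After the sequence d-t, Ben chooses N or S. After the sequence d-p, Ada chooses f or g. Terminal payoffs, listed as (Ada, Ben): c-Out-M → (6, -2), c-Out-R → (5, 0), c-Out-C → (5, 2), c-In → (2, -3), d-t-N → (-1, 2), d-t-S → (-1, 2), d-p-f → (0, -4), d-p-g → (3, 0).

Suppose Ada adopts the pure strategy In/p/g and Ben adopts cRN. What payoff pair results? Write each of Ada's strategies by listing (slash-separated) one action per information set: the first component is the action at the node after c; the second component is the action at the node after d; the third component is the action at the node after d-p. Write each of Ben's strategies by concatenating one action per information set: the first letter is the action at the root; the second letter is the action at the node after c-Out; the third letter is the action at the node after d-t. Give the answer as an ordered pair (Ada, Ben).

Trace the play path from the root:
  Ben plays c
  Ada plays In at [c]
→ terminal payoff (2, -3).
(Ada's choice at the node after d is never reached on this path, so it doesn't affect the outcome.)

(2, -3)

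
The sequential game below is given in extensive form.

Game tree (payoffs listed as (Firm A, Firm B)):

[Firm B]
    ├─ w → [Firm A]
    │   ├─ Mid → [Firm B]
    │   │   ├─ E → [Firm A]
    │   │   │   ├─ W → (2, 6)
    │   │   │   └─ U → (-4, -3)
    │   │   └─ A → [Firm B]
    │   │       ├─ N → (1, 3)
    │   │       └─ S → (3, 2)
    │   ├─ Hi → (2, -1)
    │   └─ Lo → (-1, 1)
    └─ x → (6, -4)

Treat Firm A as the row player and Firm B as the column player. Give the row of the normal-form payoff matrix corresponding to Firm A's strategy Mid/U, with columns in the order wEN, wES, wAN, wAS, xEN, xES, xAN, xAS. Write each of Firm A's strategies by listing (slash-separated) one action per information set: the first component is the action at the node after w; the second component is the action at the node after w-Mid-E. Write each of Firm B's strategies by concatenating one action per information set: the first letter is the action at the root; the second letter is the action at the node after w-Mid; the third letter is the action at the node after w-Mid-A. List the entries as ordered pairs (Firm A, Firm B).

(-4,-3) (-4,-3) (1,3) (3,2) (6,-4) (6,-4) (6,-4) (6,-4)

vs wEN: Firm B plays w → Firm A plays Mid at [w] → Firm B plays E at [w-Mid] → Firm A plays U at [w-Mid-E] → (-4, -3)
vs wES: Firm B plays w → Firm A plays Mid at [w] → Firm B plays E at [w-Mid] → Firm A plays U at [w-Mid-E] → (-4, -3)
vs wAN: Firm B plays w → Firm A plays Mid at [w] → Firm B plays A at [w-Mid] → Firm B plays N at [w-Mid-A] → (1, 3)
vs wAS: Firm B plays w → Firm A plays Mid at [w] → Firm B plays A at [w-Mid] → Firm B plays S at [w-Mid-A] → (3, 2)
vs xEN: Firm B plays x → (6, -4)
vs xES: Firm B plays x → (6, -4)
vs xAN: Firm B plays x → (6, -4)
vs xAS: Firm B plays x → (6, -4)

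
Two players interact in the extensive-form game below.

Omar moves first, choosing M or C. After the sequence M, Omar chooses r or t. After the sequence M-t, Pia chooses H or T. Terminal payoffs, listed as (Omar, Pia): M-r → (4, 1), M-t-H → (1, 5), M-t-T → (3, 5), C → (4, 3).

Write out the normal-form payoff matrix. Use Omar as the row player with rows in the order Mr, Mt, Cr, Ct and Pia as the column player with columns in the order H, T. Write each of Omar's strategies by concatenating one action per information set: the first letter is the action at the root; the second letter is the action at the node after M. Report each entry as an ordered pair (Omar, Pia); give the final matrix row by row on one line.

            H        T
  Mr    (4,1)    (4,1)
  Mt    (1,5)    (3,5)
  Cr    (4,3)    (4,3)
  Ct    (4,3)    (4,3)

Mr: (4,1) (4,1) | Mt: (1,5) (3,5) | Cr: (4,3) (4,3) | Ct: (4,3) (4,3)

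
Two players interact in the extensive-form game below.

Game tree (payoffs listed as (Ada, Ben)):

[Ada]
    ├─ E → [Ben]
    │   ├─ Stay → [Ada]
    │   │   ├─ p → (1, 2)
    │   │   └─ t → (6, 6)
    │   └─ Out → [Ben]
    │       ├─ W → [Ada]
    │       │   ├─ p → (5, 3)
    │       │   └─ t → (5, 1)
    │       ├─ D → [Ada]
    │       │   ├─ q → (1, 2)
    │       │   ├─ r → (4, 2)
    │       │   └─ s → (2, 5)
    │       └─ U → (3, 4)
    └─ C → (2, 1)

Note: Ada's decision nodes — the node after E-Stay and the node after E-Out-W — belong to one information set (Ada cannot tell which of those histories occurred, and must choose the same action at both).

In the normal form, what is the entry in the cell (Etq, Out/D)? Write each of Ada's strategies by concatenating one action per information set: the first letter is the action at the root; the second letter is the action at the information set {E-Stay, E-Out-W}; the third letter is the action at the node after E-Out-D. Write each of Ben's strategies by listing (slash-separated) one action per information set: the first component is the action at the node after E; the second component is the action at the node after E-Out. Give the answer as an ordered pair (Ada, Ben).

(1, 2)

Trace the play path from the root:
  Ada plays E
  Ben plays Out at [E]
  Ben plays D at [E-Out]
  Ada plays q at [E-Out-D]
→ terminal payoff (1, 2).
(Ada's choice at the information set {E-Stay, E-Out-W} is never reached on this path, so it doesn't affect the outcome.)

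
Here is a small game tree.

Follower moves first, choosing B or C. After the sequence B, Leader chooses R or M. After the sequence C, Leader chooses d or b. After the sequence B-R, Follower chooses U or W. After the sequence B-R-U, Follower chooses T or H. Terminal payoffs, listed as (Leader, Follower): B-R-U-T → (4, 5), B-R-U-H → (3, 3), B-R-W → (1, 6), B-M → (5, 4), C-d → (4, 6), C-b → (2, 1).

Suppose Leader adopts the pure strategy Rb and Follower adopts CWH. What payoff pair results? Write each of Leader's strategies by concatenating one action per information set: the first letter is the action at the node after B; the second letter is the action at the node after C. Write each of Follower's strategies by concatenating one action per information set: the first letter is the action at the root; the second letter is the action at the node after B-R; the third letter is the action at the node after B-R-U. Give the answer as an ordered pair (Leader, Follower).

(2, 1)

Trace the play path from the root:
  Follower plays C
  Leader plays b at [C]
→ terminal payoff (2, 1).
(Leader's choice at the node after B is never reached on this path, so it doesn't affect the outcome.)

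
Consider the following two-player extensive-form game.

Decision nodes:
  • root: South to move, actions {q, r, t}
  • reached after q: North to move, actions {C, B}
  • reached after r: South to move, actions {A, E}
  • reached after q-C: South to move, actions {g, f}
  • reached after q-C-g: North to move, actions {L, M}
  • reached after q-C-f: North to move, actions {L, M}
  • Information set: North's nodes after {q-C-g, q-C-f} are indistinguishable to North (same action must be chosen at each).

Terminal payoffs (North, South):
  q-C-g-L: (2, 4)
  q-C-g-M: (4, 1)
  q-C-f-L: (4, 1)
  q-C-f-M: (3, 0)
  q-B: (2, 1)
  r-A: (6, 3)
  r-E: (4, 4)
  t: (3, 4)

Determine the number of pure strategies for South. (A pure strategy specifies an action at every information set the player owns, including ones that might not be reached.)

12

South owns the root with actions {q, r, t} — three choices.
South owns the node after r with actions {A, E} — two choices.
South owns the node after q-C with actions {g, f} — two choices.
A pure strategy fixes one action at each information set independently, so the count is the product 3 × 2 × 2 = 12.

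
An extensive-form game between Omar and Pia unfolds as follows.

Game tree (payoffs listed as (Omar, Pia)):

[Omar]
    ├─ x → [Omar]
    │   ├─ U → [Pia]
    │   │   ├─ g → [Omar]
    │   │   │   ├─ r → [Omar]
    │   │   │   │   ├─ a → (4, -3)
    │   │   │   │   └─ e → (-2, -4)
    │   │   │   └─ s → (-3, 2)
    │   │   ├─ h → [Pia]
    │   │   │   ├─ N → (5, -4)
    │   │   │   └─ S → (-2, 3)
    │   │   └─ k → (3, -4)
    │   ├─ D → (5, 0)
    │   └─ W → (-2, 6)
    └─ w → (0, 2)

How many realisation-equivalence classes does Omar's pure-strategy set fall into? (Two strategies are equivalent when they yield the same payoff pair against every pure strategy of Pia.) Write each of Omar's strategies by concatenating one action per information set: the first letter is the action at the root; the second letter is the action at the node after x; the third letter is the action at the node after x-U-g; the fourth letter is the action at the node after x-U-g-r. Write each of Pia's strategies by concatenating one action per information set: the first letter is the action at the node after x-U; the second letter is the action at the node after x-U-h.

6

Omar has 24 pure strategies: xUra, xUre, xUsa, xUse, xDra, xDre, xDsa, xDse, xWra, xWre, xWsa, xWse, wUra, wUre, wUsa, wUse, wDra, wDre, wDsa, wDse, wWra, wWre, wWsa, wWse. Columns: gN, gS, hN, hS, kN, kS.
{xUra} → row (4,-3) (4,-3) (5,-4) (-2,3) (3,-4) (3,-4)
{xUre} → row (-2,-4) (-2,-4) (5,-4) (-2,3) (3,-4) (3,-4)
{xUsa, xUse} → row (-3,2) (-3,2) (5,-4) (-2,3) (3,-4) (3,-4)
{xDra, xDre, xDsa, xDse} → row (5,0) (5,0) (5,0) (5,0) (5,0) (5,0)
{xWra, xWre, xWsa, xWse} → row (-2,6) (-2,6) (-2,6) (-2,6) (-2,6) (-2,6)
{wUra, wUre, wUsa, wUse, wDra, wDre, wDsa, wDse, wWra, wWre, wWsa, wWse} → row (0,2) (0,2) (0,2) (0,2) (0,2) (0,2)
That's 6 distinct rows out of 24 strategies.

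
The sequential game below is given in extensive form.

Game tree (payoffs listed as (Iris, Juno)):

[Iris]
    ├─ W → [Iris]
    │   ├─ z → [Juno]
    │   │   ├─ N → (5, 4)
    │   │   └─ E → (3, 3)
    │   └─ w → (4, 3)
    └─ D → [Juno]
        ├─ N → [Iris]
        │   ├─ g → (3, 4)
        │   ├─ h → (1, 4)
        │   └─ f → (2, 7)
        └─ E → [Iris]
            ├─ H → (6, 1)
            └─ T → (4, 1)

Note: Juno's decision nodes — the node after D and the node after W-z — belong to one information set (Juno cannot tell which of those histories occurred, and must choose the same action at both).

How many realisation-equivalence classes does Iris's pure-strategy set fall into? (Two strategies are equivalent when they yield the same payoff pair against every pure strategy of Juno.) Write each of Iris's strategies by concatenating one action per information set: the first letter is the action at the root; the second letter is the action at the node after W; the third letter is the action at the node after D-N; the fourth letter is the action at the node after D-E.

8

Iris has 24 pure strategies: WzgH, WzgT, WzhH, WzhT, WzfH, WzfT, WwgH, WwgT, WwhH, WwhT, WwfH, WwfT, DzgH, DzgT, DzhH, DzhT, DzfH, DzfT, DwgH, DwgT, DwhH, DwhT, DwfH, DwfT. Columns: N, E.
{WzgH, WzgT, WzhH, WzhT, WzfH, WzfT} → row (5,4) (3,3)
{WwgH, WwgT, WwhH, WwhT, WwfH, WwfT} → row (4,3) (4,3)
{DzgH, DwgH} → row (3,4) (6,1)
{DzgT, DwgT} → row (3,4) (4,1)
{DzhH, DwhH} → row (1,4) (6,1)
{DzhT, DwhT} → row (1,4) (4,1)
{DzfH, DwfH} → row (2,7) (6,1)
{DzfT, DwfT} → row (2,7) (4,1)
That's 8 distinct rows out of 24 strategies.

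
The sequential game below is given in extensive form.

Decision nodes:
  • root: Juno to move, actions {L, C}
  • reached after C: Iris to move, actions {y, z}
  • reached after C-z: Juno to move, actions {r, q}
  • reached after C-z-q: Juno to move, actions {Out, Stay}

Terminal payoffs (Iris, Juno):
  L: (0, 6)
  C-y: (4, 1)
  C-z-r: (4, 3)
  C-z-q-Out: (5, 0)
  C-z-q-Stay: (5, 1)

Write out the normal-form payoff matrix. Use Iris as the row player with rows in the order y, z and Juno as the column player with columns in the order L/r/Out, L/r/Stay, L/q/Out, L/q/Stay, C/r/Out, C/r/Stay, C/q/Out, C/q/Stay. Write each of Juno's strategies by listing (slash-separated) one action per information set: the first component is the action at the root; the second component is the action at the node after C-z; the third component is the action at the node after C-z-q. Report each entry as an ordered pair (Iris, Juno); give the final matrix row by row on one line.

Row y: L/r/Out→(0,6), L/r/Stay→(0,6), L/q/Out→(0,6), L/q/Stay→(0,6), C/r/Out→(4,1), C/r/Stay→(4,1), C/q/Out→(4,1), C/q/Stay→(4,1)
Row z: L/r/Out→(0,6), L/r/Stay→(0,6), L/q/Out→(0,6), L/q/Stay→(0,6), C/r/Out→(4,3), C/r/Stay→(4,3), C/q/Out→(5,0), C/q/Stay→(5,1)

y: (0,6) (0,6) (0,6) (0,6) (4,1) (4,1) (4,1) (4,1) | z: (0,6) (0,6) (0,6) (0,6) (4,3) (4,3) (5,0) (5,1)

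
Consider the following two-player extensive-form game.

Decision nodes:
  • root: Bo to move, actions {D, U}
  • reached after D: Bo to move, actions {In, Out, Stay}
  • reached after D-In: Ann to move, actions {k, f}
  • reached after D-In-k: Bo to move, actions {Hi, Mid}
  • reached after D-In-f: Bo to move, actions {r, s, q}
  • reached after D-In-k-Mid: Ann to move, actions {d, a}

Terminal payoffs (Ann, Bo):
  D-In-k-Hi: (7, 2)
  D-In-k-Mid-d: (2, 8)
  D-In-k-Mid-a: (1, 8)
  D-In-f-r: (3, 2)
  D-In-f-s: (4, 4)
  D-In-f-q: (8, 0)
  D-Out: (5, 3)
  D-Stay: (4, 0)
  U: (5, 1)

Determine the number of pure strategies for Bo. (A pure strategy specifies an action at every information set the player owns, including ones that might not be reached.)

Bo owns the root with actions {D, U} — two choices.
Bo owns the node after D with actions {In, Out, Stay} — three choices.
Bo owns the node after D-In-k with actions {Hi, Mid} — two choices.
Bo owns the node after D-In-f with actions {r, s, q} — three choices.
A pure strategy fixes one action at each information set independently, so the count is the product 2 × 3 × 2 × 3 = 36.

36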